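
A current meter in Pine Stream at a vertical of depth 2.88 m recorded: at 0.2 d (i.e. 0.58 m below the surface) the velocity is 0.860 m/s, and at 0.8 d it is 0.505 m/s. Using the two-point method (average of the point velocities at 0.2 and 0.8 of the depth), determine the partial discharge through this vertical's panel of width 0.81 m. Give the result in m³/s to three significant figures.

1.59 m³/s

v̄ = (0.860 + 0.505) / 2 = 0.6825 m/s
q = v̄ × d × w = 0.6825 × 2.88 × 0.81 = 1.592 m³/s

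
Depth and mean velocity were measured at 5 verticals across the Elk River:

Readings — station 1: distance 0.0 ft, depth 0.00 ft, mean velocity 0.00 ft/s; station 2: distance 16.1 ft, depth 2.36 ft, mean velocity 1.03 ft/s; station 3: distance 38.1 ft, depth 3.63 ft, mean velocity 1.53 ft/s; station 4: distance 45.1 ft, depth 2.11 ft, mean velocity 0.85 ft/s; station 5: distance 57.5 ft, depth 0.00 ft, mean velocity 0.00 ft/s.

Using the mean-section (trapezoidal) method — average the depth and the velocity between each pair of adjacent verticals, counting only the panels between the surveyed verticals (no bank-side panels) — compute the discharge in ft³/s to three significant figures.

Panel 1-2: Δb = 16.1 ft, d̄ = (0.00+2.36)/2 = 1.18, v̄ = (0.00+1.03)/2 = 0.515 → q = 16.1×1.18×0.515 = 9.784 ft³/s
Panel 2-3: Δb = 22 ft, d̄ = (2.36+3.63)/2 = 2.995, v̄ = (1.03+1.53)/2 = 1.28 → q = 22×2.995×1.28 = 84.34 ft³/s
Panel 3-4: Δb = 7 ft, d̄ = (3.63+2.11)/2 = 2.87, v̄ = (1.53+0.85)/2 = 1.19 → q = 7×2.87×1.19 = 23.91 ft³/s
Panel 4-5: Δb = 12.4 ft, d̄ = (2.11+0.00)/2 = 1.055, v̄ = (0.85+0.00)/2 = 0.425 → q = 12.4×1.055×0.425 = 5.560 ft³/s
Q = Σ q = 123.6 ft³/s

124 ft³/s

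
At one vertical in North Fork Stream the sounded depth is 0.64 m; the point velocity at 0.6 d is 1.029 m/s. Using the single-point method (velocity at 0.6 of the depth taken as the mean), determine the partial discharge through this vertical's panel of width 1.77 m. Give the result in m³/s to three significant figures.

1.17 m³/s

v̄ = v₀.₆ = 1.029 m/s
q = v̄ × d × w = 1.029 × 0.64 × 1.77 = 1.166 m³/s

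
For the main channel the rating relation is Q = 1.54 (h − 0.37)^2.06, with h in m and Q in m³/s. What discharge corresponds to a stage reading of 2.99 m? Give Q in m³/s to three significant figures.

Q = 1.54 × (2.99 − 0.37)^2.06 = 1.54 × 2.62^2.06 = 11.20 m³/s

11.2 m³/s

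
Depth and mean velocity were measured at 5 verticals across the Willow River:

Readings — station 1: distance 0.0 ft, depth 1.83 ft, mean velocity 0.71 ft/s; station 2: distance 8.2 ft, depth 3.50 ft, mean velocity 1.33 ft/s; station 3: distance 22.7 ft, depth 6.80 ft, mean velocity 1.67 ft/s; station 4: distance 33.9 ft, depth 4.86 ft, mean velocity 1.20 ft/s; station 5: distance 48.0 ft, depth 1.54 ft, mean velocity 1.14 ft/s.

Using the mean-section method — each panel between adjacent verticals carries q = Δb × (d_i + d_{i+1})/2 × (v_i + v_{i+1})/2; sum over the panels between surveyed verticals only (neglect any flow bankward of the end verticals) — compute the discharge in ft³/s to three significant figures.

281 ft³/s

Panel 1-2: Δb = 8.2 ft, d̄ = (1.83+3.50)/2 = 2.665, v̄ = (0.71+1.33)/2 = 1.02 → q = 8.2×2.665×1.02 = 22.29 ft³/s
Panel 2-3: Δb = 14.5 ft, d̄ = (3.50+6.80)/2 = 5.15, v̄ = (1.33+1.67)/2 = 1.5 → q = 14.5×5.15×1.5 = 112.0 ft³/s
Panel 3-4: Δb = 11.2 ft, d̄ = (6.80+4.86)/2 = 5.83, v̄ = (1.67+1.20)/2 = 1.435 → q = 11.2×5.83×1.435 = 93.70 ft³/s
Panel 4-5: Δb = 14.1 ft, d̄ = (4.86+1.54)/2 = 3.2, v̄ = (1.20+1.14)/2 = 1.17 → q = 14.1×3.2×1.17 = 52.79 ft³/s
Q = Σ q = 280.8 ft³/s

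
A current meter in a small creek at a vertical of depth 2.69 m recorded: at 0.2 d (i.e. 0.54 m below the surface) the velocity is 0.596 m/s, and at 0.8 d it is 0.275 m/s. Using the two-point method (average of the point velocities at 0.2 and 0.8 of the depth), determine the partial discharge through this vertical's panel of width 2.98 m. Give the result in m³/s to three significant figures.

3.49 m³/s

v̄ = (0.596 + 0.275) / 2 = 0.4355 m/s
q = v̄ × d × w = 0.4355 × 2.69 × 2.98 = 3.491 m³/s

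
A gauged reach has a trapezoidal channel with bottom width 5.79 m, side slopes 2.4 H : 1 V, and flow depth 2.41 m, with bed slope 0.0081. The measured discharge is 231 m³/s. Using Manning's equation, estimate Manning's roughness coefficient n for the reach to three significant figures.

A = (b + z·y)·y = (5.79 + 2.4×2.41)×2.41 = 27.89 m²
P = b + 2y√(1+z²) = 5.79 + 2×2.41×√(1+2.4²) = 18.32 m
R = A/P = 27.89/18.32 = 1.522 m
n = (1/Q)·A·R^(2/3)·S^(1/2) = (1/231) × 27.89 × 1.323 × 0.09000 = 0.01438

0.0144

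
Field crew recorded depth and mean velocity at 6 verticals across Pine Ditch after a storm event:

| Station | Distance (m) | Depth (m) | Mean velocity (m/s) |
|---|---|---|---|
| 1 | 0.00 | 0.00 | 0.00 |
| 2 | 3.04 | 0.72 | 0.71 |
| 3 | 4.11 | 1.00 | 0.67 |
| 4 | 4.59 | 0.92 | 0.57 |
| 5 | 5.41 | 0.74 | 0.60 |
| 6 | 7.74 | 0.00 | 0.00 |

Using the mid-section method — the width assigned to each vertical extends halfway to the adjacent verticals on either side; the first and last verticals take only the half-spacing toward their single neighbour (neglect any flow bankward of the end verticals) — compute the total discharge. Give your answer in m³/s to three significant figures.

2.61 m³/s

w_2 = (4.11 − 0.00)/2 = 2.055 m; q_2 = 0.71 × 0.72 × 2.055 = 1.051 m³/s
w_3 = (4.59 − 3.04)/2 = 0.775 m; q_3 = 0.67 × 1.00 × 0.775 = 0.5193 m³/s
w_4 = (5.41 − 4.11)/2 = 0.65 m; q_4 = 0.57 × 0.92 × 0.65 = 0.3409 m³/s
w_5 = (7.74 − 4.59)/2 = 1.575 m; q_5 = 0.60 × 0.74 × 1.575 = 0.6993 m³/s
Stations 1, 6 contribute zero (depth or velocity is 0).
Q = Σ qᵢ = 2.610 m³/s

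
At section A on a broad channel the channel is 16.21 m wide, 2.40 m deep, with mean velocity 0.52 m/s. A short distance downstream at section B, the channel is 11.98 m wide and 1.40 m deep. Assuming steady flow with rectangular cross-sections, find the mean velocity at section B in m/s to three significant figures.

1.21 m/s

Q = A₁V₁ = (16.21×2.40) × 0.52 = 20.23 m³/s
A₂ = 11.98 × 1.40 = 16.77 m²
V₂ = Q/A₂ = 20.23/16.77 = 1.206 m/s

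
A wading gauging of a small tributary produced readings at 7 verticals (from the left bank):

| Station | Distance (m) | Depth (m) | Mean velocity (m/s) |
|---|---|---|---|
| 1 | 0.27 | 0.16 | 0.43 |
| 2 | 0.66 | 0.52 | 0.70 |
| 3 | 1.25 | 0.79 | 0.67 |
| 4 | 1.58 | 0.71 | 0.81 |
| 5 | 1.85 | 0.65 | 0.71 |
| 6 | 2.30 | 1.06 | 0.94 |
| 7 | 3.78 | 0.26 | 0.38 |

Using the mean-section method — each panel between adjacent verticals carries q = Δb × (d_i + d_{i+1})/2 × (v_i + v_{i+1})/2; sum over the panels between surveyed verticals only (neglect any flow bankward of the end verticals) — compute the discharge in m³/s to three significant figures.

1.62 m³/s

Panel 1-2: Δb = 0.39 m, d̄ = (0.16+0.52)/2 = 0.34, v̄ = (0.43+0.70)/2 = 0.565 → q = 0.39×0.34×0.565 = 0.07492 m³/s
Panel 2-3: Δb = 0.59 m, d̄ = (0.52+0.79)/2 = 0.655, v̄ = (0.70+0.67)/2 = 0.685 → q = 0.59×0.655×0.685 = 0.2647 m³/s
Panel 3-4: Δb = 0.33 m, d̄ = (0.79+0.71)/2 = 0.75, v̄ = (0.67+0.81)/2 = 0.74 → q = 0.33×0.75×0.74 = 0.1832 m³/s
Panel 4-5: Δb = 0.27 m, d̄ = (0.71+0.65)/2 = 0.68, v̄ = (0.81+0.71)/2 = 0.76 → q = 0.27×0.68×0.76 = 0.1395 m³/s
Panel 5-6: Δb = 0.45 m, d̄ = (0.65+1.06)/2 = 0.855, v̄ = (0.71+0.94)/2 = 0.825 → q = 0.45×0.855×0.825 = 0.3174 m³/s
Panel 6-7: Δb = 1.48 m, d̄ = (1.06+0.26)/2 = 0.66, v̄ = (0.94+0.38)/2 = 0.66 → q = 1.48×0.66×0.66 = 0.6447 m³/s
Q = Σ q = 1.624 m³/s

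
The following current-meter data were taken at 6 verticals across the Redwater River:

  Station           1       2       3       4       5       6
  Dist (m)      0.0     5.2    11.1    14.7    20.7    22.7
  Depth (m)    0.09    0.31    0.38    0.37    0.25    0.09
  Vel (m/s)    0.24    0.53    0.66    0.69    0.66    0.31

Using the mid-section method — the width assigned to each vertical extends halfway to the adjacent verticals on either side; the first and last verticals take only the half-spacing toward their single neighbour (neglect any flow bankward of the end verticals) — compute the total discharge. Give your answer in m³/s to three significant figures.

w_1 = (5.2 − 0.0)/2 = 2.6 m; q_1 = 0.24 × 0.09 × 2.6 = 0.05616 m³/s
w_2 = (11.1 − 0.0)/2 = 5.55 m; q_2 = 0.53 × 0.31 × 5.55 = 0.9119 m³/s
w_3 = (14.7 − 5.2)/2 = 4.75 m; q_3 = 0.66 × 0.38 × 4.75 = 1.191 m³/s
w_4 = (20.7 − 11.1)/2 = 4.8 m; q_4 = 0.69 × 0.37 × 4.8 = 1.225 m³/s
w_5 = (22.7 − 14.7)/2 = 4 m; q_5 = 0.66 × 0.25 × 4 = 0.6600 m³/s
w_6 = (22.7 − 20.7)/2 = 1 m; q_6 = 0.31 × 0.09 × 1 = 0.02790 m³/s
Q = Σ qᵢ = 4.073 m³/s

4.07 m³/s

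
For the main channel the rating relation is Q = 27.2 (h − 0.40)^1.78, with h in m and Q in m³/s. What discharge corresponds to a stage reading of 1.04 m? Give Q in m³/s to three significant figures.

Q = 27.2 × (1.04 − 0.40)^1.78 = 27.2 × 0.64^1.78 = 12.29 m³/s

12.3 m³/s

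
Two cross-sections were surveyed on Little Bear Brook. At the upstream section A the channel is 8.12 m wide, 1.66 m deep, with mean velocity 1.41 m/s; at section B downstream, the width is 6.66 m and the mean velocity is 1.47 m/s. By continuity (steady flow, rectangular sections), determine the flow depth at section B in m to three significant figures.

1.94 m

Q = A₁V₁ = (8.12×1.66) × 1.41 = 19.01 m³/s
d₂ = Q/(b₂ V₂) = 19.01/(6.66×1.47) = 1.941 m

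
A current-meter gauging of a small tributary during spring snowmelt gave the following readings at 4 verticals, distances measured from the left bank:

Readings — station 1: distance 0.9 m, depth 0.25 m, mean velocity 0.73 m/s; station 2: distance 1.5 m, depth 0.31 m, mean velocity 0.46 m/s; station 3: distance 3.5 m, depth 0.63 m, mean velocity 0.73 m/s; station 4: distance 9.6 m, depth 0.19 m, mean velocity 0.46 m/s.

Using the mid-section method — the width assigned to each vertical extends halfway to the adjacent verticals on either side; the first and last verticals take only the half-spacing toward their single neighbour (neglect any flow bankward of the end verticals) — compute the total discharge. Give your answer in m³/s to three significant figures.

w_1 = (1.5 − 0.9)/2 = 0.3 m; q_1 = 0.73 × 0.25 × 0.3 = 0.05475 m³/s
w_2 = (3.5 − 0.9)/2 = 1.3 m; q_2 = 0.46 × 0.31 × 1.3 = 0.1854 m³/s
w_3 = (9.6 − 1.5)/2 = 4.05 m; q_3 = 0.73 × 0.63 × 4.05 = 1.863 m³/s
w_4 = (9.6 − 3.5)/2 = 3.05 m; q_4 = 0.46 × 0.19 × 3.05 = 0.2666 m³/s
Q = Σ qᵢ = 2.369 m³/s

2.37 m³/s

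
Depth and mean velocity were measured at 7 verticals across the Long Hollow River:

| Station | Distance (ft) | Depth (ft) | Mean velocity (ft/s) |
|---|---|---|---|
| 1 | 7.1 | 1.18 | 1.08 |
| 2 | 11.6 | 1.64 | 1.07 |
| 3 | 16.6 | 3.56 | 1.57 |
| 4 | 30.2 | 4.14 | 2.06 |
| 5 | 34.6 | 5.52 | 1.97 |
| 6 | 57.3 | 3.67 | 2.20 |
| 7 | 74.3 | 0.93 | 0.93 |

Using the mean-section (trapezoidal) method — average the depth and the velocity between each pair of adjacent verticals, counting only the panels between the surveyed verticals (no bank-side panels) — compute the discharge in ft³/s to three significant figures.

Panel 1-2: Δb = 4.5 ft, d̄ = (1.18+1.64)/2 = 1.41, v̄ = (1.08+1.07)/2 = 1.075 → q = 4.5×1.41×1.075 = 6.821 ft³/s
Panel 2-3: Δb = 5 ft, d̄ = (1.64+3.56)/2 = 2.6, v̄ = (1.07+1.57)/2 = 1.32 → q = 5×2.6×1.32 = 17.16 ft³/s
Panel 3-4: Δb = 13.6 ft, d̄ = (3.56+4.14)/2 = 3.85, v̄ = (1.57+2.06)/2 = 1.815 → q = 13.6×3.85×1.815 = 95.03 ft³/s
Panel 4-5: Δb = 4.4 ft, d̄ = (4.14+5.52)/2 = 4.83, v̄ = (2.06+1.97)/2 = 2.015 → q = 4.4×4.83×2.015 = 42.82 ft³/s
Panel 5-6: Δb = 22.7 ft, d̄ = (5.52+3.67)/2 = 4.595, v̄ = (1.97+2.20)/2 = 2.085 → q = 22.7×4.595×2.085 = 217.5 ft³/s
Panel 6-7: Δb = 17 ft, d̄ = (3.67+0.93)/2 = 2.3, v̄ = (2.20+0.93)/2 = 1.565 → q = 17×2.3×1.565 = 61.19 ft³/s
Q = Σ q = 440.5 ft³/s

441 ft³/s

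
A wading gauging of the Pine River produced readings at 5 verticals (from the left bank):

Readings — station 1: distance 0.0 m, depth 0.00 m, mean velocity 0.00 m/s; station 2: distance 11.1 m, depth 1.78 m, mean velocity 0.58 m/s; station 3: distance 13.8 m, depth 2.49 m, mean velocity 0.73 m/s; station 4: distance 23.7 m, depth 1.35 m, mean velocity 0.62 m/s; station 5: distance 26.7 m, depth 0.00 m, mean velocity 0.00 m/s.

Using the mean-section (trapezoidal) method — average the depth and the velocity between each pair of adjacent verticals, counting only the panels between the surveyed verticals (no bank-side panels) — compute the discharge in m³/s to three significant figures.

20.1 m³/s

Panel 1-2: Δb = 11.1 m, d̄ = (0.00+1.78)/2 = 0.89, v̄ = (0.00+0.58)/2 = 0.29 → q = 11.1×0.89×0.29 = 2.865 m³/s
Panel 2-3: Δb = 2.7 m, d̄ = (1.78+2.49)/2 = 2.135, v̄ = (0.58+0.73)/2 = 0.655 → q = 2.7×2.135×0.655 = 3.776 m³/s
Panel 3-4: Δb = 9.9 m, d̄ = (2.49+1.35)/2 = 1.92, v̄ = (0.73+0.62)/2 = 0.675 → q = 9.9×1.92×0.675 = 12.83 m³/s
Panel 4-5: Δb = 3 m, d̄ = (1.35+0.00)/2 = 0.675, v̄ = (0.62+0.00)/2 = 0.31 → q = 3×0.675×0.31 = 0.6278 m³/s
Q = Σ q = 20.10 m³/s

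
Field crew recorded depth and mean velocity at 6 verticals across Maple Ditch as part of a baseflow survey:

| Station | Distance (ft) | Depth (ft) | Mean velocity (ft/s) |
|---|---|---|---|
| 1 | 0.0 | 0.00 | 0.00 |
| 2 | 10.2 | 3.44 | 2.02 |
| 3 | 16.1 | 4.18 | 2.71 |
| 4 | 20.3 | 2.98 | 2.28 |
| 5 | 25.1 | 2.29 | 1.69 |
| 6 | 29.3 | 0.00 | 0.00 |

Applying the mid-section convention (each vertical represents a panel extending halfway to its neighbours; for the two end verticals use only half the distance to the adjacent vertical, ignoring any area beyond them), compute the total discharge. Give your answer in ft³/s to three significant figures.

w_2 = (16.1 − 0.0)/2 = 8.05 ft; q_2 = 2.02 × 3.44 × 8.05 = 55.94 ft³/s
w_3 = (20.3 − 10.2)/2 = 5.05 ft; q_3 = 2.71 × 4.18 × 5.05 = 57.21 ft³/s
w_4 = (25.1 − 16.1)/2 = 4.5 ft; q_4 = 2.28 × 2.98 × 4.5 = 30.57 ft³/s
w_5 = (29.3 − 20.3)/2 = 4.5 ft; q_5 = 1.69 × 2.29 × 4.5 = 17.42 ft³/s
Stations 1, 6 contribute zero (depth or velocity is 0).
Q = Σ qᵢ = 161.1 ft³/s

161 ft³/s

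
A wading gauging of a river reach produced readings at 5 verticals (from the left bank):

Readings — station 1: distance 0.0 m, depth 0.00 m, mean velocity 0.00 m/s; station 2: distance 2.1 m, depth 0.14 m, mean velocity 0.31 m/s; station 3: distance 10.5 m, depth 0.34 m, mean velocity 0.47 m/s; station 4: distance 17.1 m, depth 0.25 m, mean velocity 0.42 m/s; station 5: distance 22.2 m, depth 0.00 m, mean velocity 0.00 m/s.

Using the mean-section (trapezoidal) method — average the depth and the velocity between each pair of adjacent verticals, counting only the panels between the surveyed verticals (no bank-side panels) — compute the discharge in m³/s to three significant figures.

1.81 m³/s

Panel 1-2: Δb = 2.1 m, d̄ = (0.00+0.14)/2 = 0.07, v̄ = (0.00+0.31)/2 = 0.155 → q = 2.1×0.07×0.155 = 0.02279 m³/s
Panel 2-3: Δb = 8.4 m, d̄ = (0.14+0.34)/2 = 0.24, v̄ = (0.31+0.47)/2 = 0.39 → q = 8.4×0.24×0.39 = 0.7862 m³/s
Panel 3-4: Δb = 6.6 m, d̄ = (0.34+0.25)/2 = 0.295, v̄ = (0.47+0.42)/2 = 0.445 → q = 6.6×0.295×0.445 = 0.8664 m³/s
Panel 4-5: Δb = 5.1 m, d̄ = (0.25+0.00)/2 = 0.125, v̄ = (0.42+0.00)/2 = 0.21 → q = 5.1×0.125×0.21 = 0.1339 m³/s
Q = Σ q = 1.809 m³/s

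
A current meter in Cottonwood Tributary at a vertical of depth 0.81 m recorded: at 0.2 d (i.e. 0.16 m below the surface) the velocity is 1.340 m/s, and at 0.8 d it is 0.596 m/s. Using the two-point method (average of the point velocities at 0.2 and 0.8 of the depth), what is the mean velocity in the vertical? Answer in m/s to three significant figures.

0.968 m/s

v̄ = (1.340 + 0.596) / 2 = 0.9680 m/s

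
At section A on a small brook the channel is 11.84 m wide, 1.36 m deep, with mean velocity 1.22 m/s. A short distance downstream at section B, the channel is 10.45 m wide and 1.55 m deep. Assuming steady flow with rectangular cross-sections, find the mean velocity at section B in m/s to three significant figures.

Q = A₁V₁ = (11.84×1.36) × 1.22 = 19.64 m³/s
A₂ = 10.45 × 1.55 = 16.20 m²
V₂ = Q/A₂ = 19.64/16.20 = 1.213 m/s

1.21 m/s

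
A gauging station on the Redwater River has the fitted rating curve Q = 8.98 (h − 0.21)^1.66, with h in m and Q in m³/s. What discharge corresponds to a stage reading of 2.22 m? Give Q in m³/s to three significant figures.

28.6 m³/s

Q = 8.98 × (2.22 − 0.21)^1.66 = 8.98 × 2.01^1.66 = 28.61 m³/s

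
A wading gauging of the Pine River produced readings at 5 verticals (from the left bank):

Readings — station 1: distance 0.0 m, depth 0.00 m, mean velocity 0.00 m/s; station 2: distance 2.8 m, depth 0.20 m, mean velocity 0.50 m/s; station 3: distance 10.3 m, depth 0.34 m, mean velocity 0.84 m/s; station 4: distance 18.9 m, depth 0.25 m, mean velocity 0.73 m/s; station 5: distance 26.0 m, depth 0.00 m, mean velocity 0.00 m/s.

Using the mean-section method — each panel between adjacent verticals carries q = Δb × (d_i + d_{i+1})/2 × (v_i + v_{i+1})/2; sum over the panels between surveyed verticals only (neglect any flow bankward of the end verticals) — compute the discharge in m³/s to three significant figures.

Panel 1-2: Δb = 2.8 m, d̄ = (0.00+0.20)/2 = 0.1, v̄ = (0.00+0.50)/2 = 0.25 → q = 2.8×0.1×0.25 = 0.07000 m³/s
Panel 2-3: Δb = 7.5 m, d̄ = (0.20+0.34)/2 = 0.27, v̄ = (0.50+0.84)/2 = 0.67 → q = 7.5×0.27×0.67 = 1.357 m³/s
Panel 3-4: Δb = 8.6 m, d̄ = (0.34+0.25)/2 = 0.295, v̄ = (0.84+0.73)/2 = 0.785 → q = 8.6×0.295×0.785 = 1.992 m³/s
Panel 4-5: Δb = 7.1 m, d̄ = (0.25+0.00)/2 = 0.125, v̄ = (0.73+0.00)/2 = 0.365 → q = 7.1×0.125×0.365 = 0.3239 m³/s
Q = Σ q = 3.742 m³/s

3.74 m³/s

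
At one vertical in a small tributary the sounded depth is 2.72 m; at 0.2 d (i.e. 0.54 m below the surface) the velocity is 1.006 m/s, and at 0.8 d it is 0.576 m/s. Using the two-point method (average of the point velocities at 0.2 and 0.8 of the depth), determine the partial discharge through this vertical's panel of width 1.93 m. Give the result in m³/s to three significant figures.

v̄ = (1.006 + 0.576) / 2 = 0.7910 m/s
q = v̄ × d × w = 0.7910 × 2.72 × 1.93 = 4.152 m³/s

4.15 m³/s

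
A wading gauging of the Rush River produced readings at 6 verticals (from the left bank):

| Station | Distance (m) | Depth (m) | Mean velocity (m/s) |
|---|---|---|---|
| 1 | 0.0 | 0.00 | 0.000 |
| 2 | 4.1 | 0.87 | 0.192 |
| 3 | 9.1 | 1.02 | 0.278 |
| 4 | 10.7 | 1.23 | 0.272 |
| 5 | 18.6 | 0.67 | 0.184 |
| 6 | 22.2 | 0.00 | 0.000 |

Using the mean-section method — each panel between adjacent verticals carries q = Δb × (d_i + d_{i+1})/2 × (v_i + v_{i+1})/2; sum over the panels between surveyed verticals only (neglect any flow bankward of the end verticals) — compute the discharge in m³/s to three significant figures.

3.60 m³/s

Panel 1-2: Δb = 4.1 m, d̄ = (0.00+0.87)/2 = 0.435, v̄ = (0.000+0.192)/2 = 0.096 → q = 4.1×0.435×0.096 = 0.1712 m³/s
Panel 2-3: Δb = 5 m, d̄ = (0.87+1.02)/2 = 0.945, v̄ = (0.192+0.278)/2 = 0.235 → q = 5×0.945×0.235 = 1.110 m³/s
Panel 3-4: Δb = 1.6 m, d̄ = (1.02+1.23)/2 = 1.125, v̄ = (0.278+0.272)/2 = 0.275 → q = 1.6×1.125×0.275 = 0.4950 m³/s
Panel 4-5: Δb = 7.9 m, d̄ = (1.23+0.67)/2 = 0.95, v̄ = (0.272+0.184)/2 = 0.228 → q = 7.9×0.95×0.228 = 1.711 m³/s
Panel 5-6: Δb = 3.6 m, d̄ = (0.67+0.00)/2 = 0.335, v̄ = (0.184+0.000)/2 = 0.092 → q = 3.6×0.335×0.092 = 0.1110 m³/s
Q = Σ q = 3.599 m³/s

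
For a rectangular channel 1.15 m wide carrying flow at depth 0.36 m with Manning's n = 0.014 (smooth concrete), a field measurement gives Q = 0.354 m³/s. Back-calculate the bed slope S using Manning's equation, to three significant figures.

0.00107

A = b·y = 1.15 × 0.36 = 0.4140 m²
P = b + 2y = 1.15 + 2×0.36 = 1.870 m
R = A/P = 0.4140/1.870 = 0.2214 m
S = (Q·n / (1·A·R^(2/3)))² = (0.354×0.014 / (1×0.4140×0.3660))² = 0.001070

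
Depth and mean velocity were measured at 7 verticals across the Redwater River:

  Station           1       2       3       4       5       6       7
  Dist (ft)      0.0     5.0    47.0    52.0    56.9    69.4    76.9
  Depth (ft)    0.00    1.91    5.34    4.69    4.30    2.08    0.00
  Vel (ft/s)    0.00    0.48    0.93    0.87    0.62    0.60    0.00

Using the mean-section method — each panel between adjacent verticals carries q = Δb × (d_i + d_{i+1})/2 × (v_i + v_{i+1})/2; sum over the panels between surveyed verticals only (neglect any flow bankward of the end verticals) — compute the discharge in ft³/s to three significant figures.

Panel 1-2: Δb = 5 ft, d̄ = (0.00+1.91)/2 = 0.955, v̄ = (0.00+0.48)/2 = 0.24 → q = 5×0.955×0.24 = 1.146 ft³/s
Panel 2-3: Δb = 42 ft, d̄ = (1.91+5.34)/2 = 3.625, v̄ = (0.48+0.93)/2 = 0.705 → q = 42×3.625×0.705 = 107.3 ft³/s
Panel 3-4: Δb = 5 ft, d̄ = (5.34+4.69)/2 = 5.015, v̄ = (0.93+0.87)/2 = 0.9 → q = 5×5.015×0.9 = 22.57 ft³/s
Panel 4-5: Δb = 4.9 ft, d̄ = (4.69+4.30)/2 = 4.495, v̄ = (0.87+0.62)/2 = 0.745 → q = 4.9×4.495×0.745 = 16.41 ft³/s
Panel 5-6: Δb = 12.5 ft, d̄ = (4.30+2.08)/2 = 3.19, v̄ = (0.62+0.60)/2 = 0.61 → q = 12.5×3.19×0.61 = 24.32 ft³/s
Panel 6-7: Δb = 7.5 ft, d̄ = (2.08+0.00)/2 = 1.04, v̄ = (0.60+0.00)/2 = 0.3 → q = 7.5×1.04×0.3 = 2.340 ft³/s
Q = Σ q = 174.1 ft³/s

174 ft³/s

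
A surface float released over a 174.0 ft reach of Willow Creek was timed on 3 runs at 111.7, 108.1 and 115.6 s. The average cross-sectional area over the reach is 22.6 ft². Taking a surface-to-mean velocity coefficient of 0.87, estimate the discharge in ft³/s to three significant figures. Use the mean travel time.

30.6 ft³/s

t̄ = (111.7 + 108.1 + 115.6) / 3 = 111.8 s
v_surface = L / t̄ = 174.0 / 111.8 = 1.556 ft/s
v_mean = 0.87 × 1.556 = 1.354 ft/s
Q = A × v_mean = 22.6 × 1.354 = 30.60 ft³/s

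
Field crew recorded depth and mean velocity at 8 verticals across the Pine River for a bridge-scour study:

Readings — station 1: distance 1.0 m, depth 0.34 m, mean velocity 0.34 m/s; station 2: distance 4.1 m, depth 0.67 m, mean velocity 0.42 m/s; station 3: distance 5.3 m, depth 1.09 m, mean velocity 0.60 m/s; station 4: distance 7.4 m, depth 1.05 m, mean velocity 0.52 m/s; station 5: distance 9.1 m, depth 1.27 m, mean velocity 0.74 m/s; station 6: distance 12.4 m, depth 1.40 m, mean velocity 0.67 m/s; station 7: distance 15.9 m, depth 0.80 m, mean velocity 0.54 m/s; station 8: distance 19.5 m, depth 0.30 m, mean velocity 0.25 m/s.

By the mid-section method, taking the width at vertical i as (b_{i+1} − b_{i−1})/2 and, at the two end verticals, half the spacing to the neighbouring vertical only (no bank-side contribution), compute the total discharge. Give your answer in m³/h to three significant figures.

36400 m³/h

w_1 = (4.1 − 1.0)/2 = 1.55 m; q_1 = 0.34 × 0.34 × 1.55 = 0.1792 m³/s
w_2 = (5.3 − 1.0)/2 = 2.15 m; q_2 = 0.42 × 0.67 × 2.15 = 0.6050 m³/s
w_3 = (7.4 − 4.1)/2 = 1.65 m; q_3 = 0.60 × 1.09 × 1.65 = 1.079 m³/s
w_4 = (9.1 − 5.3)/2 = 1.9 m; q_4 = 0.52 × 1.05 × 1.9 = 1.037 m³/s
w_5 = (12.4 − 7.4)/2 = 2.5 m; q_5 = 0.74 × 1.27 × 2.5 = 2.350 m³/s
w_6 = (15.9 − 9.1)/2 = 3.4 m; q_6 = 0.67 × 1.40 × 3.4 = 3.189 m³/s
w_7 = (19.5 − 12.4)/2 = 3.55 m; q_7 = 0.54 × 0.80 × 3.55 = 1.534 m³/s
w_8 = (19.5 − 15.9)/2 = 1.8 m; q_8 = 0.25 × 0.30 × 1.8 = 0.1350 m³/s
Q = Σ qᵢ = 10.11 m³/s
= 10.11 × 3600 = 36390 m³/h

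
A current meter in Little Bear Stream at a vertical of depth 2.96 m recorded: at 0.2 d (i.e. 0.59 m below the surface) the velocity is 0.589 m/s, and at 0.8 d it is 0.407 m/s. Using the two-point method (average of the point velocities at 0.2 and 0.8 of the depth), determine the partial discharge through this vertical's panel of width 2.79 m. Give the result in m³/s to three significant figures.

v̄ = (0.589 + 0.407) / 2 = 0.4980 m/s
q = v̄ × d × w = 0.4980 × 2.96 × 2.79 = 4.113 m³/s

4.11 m³/s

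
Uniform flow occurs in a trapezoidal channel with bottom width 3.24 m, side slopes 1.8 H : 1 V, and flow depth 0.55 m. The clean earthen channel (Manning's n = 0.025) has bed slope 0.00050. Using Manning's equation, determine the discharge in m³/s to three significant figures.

1.17 m³/s

A = (b + z·y)·y = (3.24 + 1.8×0.55)×0.55 = 2.327 m²
P = b + 2y√(1+z²) = 3.24 + 2×0.55×√(1+1.8²) = 5.505 m
R = A/P = 2.327/5.505 = 0.4226 m
Q = (1/n)·A·R^(2/3)·S^(1/2) = (1/0.025) × 2.327 × 0.4226^(2/3) × 0.00050^(1/2) = 1.172 m³/s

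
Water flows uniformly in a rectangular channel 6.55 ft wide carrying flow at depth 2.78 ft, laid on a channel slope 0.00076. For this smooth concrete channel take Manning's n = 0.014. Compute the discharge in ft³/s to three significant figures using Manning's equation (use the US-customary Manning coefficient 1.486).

69.9 ft³/s

A = b·y = 6.55 × 2.78 = 18.21 ft²
P = b + 2y = 6.55 + 2×2.78 = 12.11 ft
R = A/P = 18.21/12.11 = 1.504 ft
Q = (1.486/n)·A·R^(2/3)·S^(1/2) = (1.486/0.014) × 18.21 × 1.504^(2/3) × 0.00076^(1/2) = 69.93 ft³/s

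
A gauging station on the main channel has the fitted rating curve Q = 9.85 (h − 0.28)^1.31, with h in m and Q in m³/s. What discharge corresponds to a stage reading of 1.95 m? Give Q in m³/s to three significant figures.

19.3 m³/s

Q = 9.85 × (1.95 − 0.28)^1.31 = 9.85 × 1.67^1.31 = 19.28 m³/s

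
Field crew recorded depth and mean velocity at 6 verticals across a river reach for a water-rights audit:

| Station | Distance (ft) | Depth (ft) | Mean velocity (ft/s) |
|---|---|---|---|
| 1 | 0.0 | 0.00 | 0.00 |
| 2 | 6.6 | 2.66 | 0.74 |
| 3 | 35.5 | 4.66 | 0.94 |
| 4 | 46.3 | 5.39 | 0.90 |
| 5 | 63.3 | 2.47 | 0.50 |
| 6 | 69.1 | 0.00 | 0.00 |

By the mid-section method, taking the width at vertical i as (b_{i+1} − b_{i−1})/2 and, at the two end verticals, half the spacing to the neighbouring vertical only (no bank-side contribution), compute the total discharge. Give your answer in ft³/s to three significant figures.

203 ft³/s

w_2 = (35.5 − 0.0)/2 = 17.75 ft; q_2 = 0.74 × 2.66 × 17.75 = 34.94 ft³/s
w_3 = (46.3 − 6.6)/2 = 19.85 ft; q_3 = 0.94 × 4.66 × 19.85 = 86.95 ft³/s
w_4 = (63.3 − 35.5)/2 = 13.9 ft; q_4 = 0.90 × 5.39 × 13.9 = 67.43 ft³/s
w_5 = (69.1 − 46.3)/2 = 11.4 ft; q_5 = 0.50 × 2.47 × 11.4 = 14.08 ft³/s
Stations 1, 6 contribute zero (depth or velocity is 0).
Q = Σ qᵢ = 203.4 ft³/s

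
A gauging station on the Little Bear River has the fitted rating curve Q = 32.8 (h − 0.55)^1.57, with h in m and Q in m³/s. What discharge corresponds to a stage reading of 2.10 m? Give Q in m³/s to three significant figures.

Q = 32.8 × (2.10 − 0.55)^1.57 = 32.8 × 1.55^1.57 = 65.27 m³/s

65.3 m³/s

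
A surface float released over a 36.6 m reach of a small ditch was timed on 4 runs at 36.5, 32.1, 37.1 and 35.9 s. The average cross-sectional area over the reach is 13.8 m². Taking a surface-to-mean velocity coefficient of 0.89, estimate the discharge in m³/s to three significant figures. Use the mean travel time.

12.7 m³/s

t̄ = (36.5 + 32.1 + 37.1 + 35.9) / 4 = 35.4 s
v_surface = L / t̄ = 36.6 / 35.4 = 1.034 m/s
v_mean = 0.89 × 1.034 = 0.9202 m/s
Q = A × v_mean = 13.8 × 0.9202 = 12.70 m³/s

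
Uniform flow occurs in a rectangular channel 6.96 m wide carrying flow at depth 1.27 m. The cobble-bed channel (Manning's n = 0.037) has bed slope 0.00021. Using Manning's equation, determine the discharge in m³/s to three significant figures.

3.30 m³/s

A = b·y = 6.96 × 1.27 = 8.839 m²
P = b + 2y = 6.96 + 2×1.27 = 9.500 m
R = A/P = 8.839/9.500 = 0.9304 m
Q = (1/n)·A·R^(2/3)·S^(1/2) = (1/0.037) × 8.839 × 0.9304^(2/3) × 0.00021^(1/2) = 3.299 m³/s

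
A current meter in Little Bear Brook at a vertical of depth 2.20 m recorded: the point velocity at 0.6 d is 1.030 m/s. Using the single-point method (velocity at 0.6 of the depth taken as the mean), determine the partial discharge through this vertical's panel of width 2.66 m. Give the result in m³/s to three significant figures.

6.03 m³/s

v̄ = v₀.₆ = 1.030 m/s
q = v̄ × d × w = 1.030 × 2.20 × 2.66 = 6.028 m³/s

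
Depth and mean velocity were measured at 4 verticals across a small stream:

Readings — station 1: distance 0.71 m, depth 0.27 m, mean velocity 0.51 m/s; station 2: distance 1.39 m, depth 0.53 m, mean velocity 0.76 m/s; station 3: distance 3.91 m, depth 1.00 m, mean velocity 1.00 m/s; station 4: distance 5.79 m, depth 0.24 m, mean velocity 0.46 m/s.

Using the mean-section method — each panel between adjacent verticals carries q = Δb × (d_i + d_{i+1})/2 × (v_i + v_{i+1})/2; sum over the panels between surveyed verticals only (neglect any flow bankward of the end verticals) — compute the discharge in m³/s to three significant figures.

Panel 1-2: Δb = 0.68 m, d̄ = (0.27+0.53)/2 = 0.4, v̄ = (0.51+0.76)/2 = 0.635 → q = 0.68×0.4×0.635 = 0.1727 m³/s
Panel 2-3: Δb = 2.52 m, d̄ = (0.53+1.00)/2 = 0.765, v̄ = (0.76+1.00)/2 = 0.88 → q = 2.52×0.765×0.88 = 1.696 m³/s
Panel 3-4: Δb = 1.88 m, d̄ = (1.00+0.24)/2 = 0.62, v̄ = (1.00+0.46)/2 = 0.73 → q = 1.88×0.62×0.73 = 0.8509 m³/s
Q = Σ q = 2.720 m³/s

2.72 m³/s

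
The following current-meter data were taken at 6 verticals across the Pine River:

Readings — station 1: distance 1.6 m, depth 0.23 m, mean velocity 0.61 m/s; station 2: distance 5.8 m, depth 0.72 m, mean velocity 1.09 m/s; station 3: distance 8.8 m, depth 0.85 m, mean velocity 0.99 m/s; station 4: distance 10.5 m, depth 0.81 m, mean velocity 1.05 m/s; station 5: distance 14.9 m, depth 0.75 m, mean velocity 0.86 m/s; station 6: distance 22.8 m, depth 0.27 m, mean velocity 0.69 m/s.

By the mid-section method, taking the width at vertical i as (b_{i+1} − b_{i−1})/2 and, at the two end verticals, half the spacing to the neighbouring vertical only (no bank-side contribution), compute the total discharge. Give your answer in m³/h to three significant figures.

44600 m³/h

w_1 = (5.8 − 1.6)/2 = 2.1 m; q_1 = 0.61 × 0.23 × 2.1 = 0.2946 m³/s
w_2 = (8.8 − 1.6)/2 = 3.6 m; q_2 = 1.09 × 0.72 × 3.6 = 2.825 m³/s
w_3 = (10.5 − 5.8)/2 = 2.35 m; q_3 = 0.99 × 0.85 × 2.35 = 1.978 m³/s
w_4 = (14.9 − 8.8)/2 = 3.05 m; q_4 = 1.05 × 0.81 × 3.05 = 2.594 m³/s
w_5 = (22.8 − 10.5)/2 = 6.15 m; q_5 = 0.86 × 0.75 × 6.15 = 3.967 m³/s
w_6 = (22.8 − 14.9)/2 = 3.95 m; q_6 = 0.69 × 0.27 × 3.95 = 0.7359 m³/s
Q = Σ qᵢ = 12.39 m³/s
= 12.39 × 3600 = 44620 m³/h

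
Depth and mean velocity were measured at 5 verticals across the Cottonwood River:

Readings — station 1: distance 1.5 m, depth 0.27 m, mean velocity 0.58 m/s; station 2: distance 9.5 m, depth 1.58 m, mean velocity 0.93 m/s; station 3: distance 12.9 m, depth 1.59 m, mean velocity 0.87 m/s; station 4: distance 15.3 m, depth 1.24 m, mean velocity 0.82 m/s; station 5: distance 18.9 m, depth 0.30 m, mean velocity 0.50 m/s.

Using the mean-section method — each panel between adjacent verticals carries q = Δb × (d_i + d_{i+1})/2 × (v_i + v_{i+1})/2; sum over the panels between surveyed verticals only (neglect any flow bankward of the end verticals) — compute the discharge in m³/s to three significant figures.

15.1 m³/s

Panel 1-2: Δb = 8 m, d̄ = (0.27+1.58)/2 = 0.925, v̄ = (0.58+0.93)/2 = 0.755 → q = 8×0.925×0.755 = 5.587 m³/s
Panel 2-3: Δb = 3.4 m, d̄ = (1.58+1.59)/2 = 1.585, v̄ = (0.93+0.87)/2 = 0.9 → q = 3.4×1.585×0.9 = 4.850 m³/s
Panel 3-4: Δb = 2.4 m, d̄ = (1.59+1.24)/2 = 1.415, v̄ = (0.87+0.82)/2 = 0.845 → q = 2.4×1.415×0.845 = 2.870 m³/s
Panel 4-5: Δb = 3.6 m, d̄ = (1.24+0.30)/2 = 0.77, v̄ = (0.82+0.50)/2 = 0.66 → q = 3.6×0.77×0.66 = 1.830 m³/s
Q = Σ q = 15.14 m³/s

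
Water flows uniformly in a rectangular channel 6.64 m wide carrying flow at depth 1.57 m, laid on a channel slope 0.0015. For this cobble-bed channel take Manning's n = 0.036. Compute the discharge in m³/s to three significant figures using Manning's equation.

A = b·y = 6.64 × 1.57 = 10.42 m²
P = b + 2y = 6.64 + 2×1.57 = 9.780 m
R = A/P = 10.42/9.780 = 1.066 m
Q = (1/n)·A·R^(2/3)·S^(1/2) = (1/0.036) × 10.42 × 1.066^(2/3) × 0.0015^(1/2) = 11.70 m³/s

11.7 m³/s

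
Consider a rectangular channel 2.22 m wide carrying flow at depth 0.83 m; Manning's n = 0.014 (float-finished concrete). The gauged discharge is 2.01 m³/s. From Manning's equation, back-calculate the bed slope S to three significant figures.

0.000629

A = b·y = 2.22 × 0.83 = 1.843 m²
P = b + 2y = 2.22 + 2×0.83 = 3.880 m
R = A/P = 1.843/3.880 = 0.4749 m
S = (Q·n / (1·A·R^(2/3)))² = (2.01×0.014 / (1×1.843×0.6087))² = 0.0006295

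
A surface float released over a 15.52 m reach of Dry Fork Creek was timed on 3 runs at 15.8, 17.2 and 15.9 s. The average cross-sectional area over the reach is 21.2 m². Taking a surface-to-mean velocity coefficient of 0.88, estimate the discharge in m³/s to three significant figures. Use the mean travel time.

t̄ = (15.8 + 17.2 + 15.9) / 3 = 16.3 s
v_surface = L / t̄ = 15.52 / 16.3 = 0.9521 m/s
v_mean = 0.88 × 0.9521 = 0.8379 m/s
Q = A × v_mean = 21.2 × 0.8379 = 17.76 m³/s

17.8 m³/s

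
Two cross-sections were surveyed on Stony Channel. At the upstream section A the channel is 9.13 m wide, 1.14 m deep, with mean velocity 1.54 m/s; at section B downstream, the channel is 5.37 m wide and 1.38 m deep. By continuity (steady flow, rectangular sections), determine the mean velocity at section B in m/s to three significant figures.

Q = A₁V₁ = (9.13×1.14) × 1.54 = 16.03 m³/s
A₂ = 5.37 × 1.38 = 7.411 m²
V₂ = Q/A₂ = 16.03/7.411 = 2.163 m/s

2.16 m/s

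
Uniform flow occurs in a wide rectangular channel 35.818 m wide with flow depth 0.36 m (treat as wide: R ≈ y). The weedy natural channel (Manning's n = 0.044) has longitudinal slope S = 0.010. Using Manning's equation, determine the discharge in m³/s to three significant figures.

14.8 m³/s

A = b·y = 35.818 × 0.36 = 12.89 m²
Wide channel: R ≈ y = 0.36 m
Q = (1/n)·A·R^(2/3)·S^(1/2) = (1/0.044) × 12.89 × 0.3600^(2/3) × 0.010^(1/2) = 14.83 m³/s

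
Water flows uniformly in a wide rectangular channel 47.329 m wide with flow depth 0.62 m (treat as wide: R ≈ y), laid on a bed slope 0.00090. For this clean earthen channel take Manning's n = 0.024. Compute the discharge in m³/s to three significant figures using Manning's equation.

26.7 m³/s

A = b·y = 47.329 × 0.62 = 29.34 m²
Wide channel: R ≈ y = 0.62 m
Q = (1/n)·A·R^(2/3)·S^(1/2) = (1/0.024) × 29.34 × 0.6200^(2/3) × 0.00090^(1/2) = 26.67 m³/s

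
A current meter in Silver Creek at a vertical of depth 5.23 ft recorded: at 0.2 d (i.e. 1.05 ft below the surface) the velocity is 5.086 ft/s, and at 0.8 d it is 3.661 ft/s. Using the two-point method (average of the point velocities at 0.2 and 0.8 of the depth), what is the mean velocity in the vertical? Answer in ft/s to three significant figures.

v̄ = (5.086 + 3.661) / 2 = 4.374 ft/s

4.37 ft/s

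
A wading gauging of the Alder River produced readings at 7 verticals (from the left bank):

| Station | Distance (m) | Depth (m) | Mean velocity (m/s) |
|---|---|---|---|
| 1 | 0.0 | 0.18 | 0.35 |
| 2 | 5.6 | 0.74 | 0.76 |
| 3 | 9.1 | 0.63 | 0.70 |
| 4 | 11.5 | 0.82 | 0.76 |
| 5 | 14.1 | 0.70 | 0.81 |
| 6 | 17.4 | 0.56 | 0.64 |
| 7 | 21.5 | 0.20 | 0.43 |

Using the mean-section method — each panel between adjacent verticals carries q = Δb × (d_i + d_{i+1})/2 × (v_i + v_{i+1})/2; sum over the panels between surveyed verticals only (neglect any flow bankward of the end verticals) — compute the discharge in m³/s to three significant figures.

Panel 1-2: Δb = 5.6 m, d̄ = (0.18+0.74)/2 = 0.46, v̄ = (0.35+0.76)/2 = 0.555 → q = 5.6×0.46×0.555 = 1.430 m³/s
Panel 2-3: Δb = 3.5 m, d̄ = (0.74+0.63)/2 = 0.685, v̄ = (0.76+0.70)/2 = 0.73 → q = 3.5×0.685×0.73 = 1.750 m³/s
Panel 3-4: Δb = 2.4 m, d̄ = (0.63+0.82)/2 = 0.725, v̄ = (0.70+0.76)/2 = 0.73 → q = 2.4×0.725×0.73 = 1.270 m³/s
Panel 4-5: Δb = 2.6 m, d̄ = (0.82+0.70)/2 = 0.76, v̄ = (0.76+0.81)/2 = 0.785 → q = 2.6×0.76×0.785 = 1.551 m³/s
Panel 5-6: Δb = 3.3 m, d̄ = (0.70+0.56)/2 = 0.63, v̄ = (0.81+0.64)/2 = 0.725 → q = 3.3×0.63×0.725 = 1.507 m³/s
Panel 6-7: Δb = 4.1 m, d̄ = (0.56+0.20)/2 = 0.38, v̄ = (0.64+0.43)/2 = 0.535 → q = 4.1×0.38×0.535 = 0.8335 m³/s
Q = Σ q = 8.342 m³/s

8.34 m³/s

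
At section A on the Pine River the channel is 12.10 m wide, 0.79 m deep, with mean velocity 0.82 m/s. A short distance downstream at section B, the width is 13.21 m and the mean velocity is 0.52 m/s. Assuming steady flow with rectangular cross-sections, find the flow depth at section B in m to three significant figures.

1.14 m

Q = A₁V₁ = (12.10×0.79) × 0.82 = 7.838 m³/s
d₂ = Q/(b₂ V₂) = 7.838/(13.21×0.52) = 1.141 m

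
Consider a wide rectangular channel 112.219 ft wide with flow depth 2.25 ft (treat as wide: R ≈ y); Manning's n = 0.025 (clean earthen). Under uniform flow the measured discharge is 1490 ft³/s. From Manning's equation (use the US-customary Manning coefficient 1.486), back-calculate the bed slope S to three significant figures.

A = b·y = 112.219 × 2.25 = 252.5 ft²
Wide channel: R ≈ y = 2.25 ft
S = (Q·n / (1.486·A·R^(2/3)))² = (1490×0.025 / (1.486×252.5×1.717))² = 0.003343

0.00334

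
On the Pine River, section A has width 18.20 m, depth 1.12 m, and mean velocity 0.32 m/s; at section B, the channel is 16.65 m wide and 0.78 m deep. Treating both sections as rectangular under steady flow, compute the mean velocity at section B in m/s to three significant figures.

Q = A₁V₁ = (18.20×1.12) × 0.32 = 6.523 m³/s
A₂ = 16.65 × 0.78 = 12.99 m²
V₂ = Q/A₂ = 6.523/12.99 = 0.5023 m/s

0.502 m/s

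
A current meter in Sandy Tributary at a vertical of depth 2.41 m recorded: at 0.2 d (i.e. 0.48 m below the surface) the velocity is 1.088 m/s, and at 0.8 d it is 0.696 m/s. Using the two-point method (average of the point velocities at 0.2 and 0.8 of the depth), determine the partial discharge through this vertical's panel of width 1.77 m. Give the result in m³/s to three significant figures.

3.81 m³/s

v̄ = (1.088 + 0.696) / 2 = 0.8920 m/s
q = v̄ × d × w = 0.8920 × 2.41 × 1.77 = 3.805 m³/s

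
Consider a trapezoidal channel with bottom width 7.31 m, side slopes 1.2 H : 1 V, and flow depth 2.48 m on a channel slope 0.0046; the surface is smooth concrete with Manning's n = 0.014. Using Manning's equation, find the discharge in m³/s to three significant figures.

176 m³/s

A = (b + z·y)·y = (7.31 + 1.2×2.48)×2.48 = 25.51 m²
P = b + 2y√(1+z²) = 7.31 + 2×2.48×√(1+1.2²) = 15.06 m
R = A/P = 25.51/15.06 = 1.694 m
Q = (1/n)·A·R^(2/3)·S^(1/2) = (1/0.014) × 25.51 × 1.694^(2/3) × 0.0046^(1/2) = 175.6 m³/s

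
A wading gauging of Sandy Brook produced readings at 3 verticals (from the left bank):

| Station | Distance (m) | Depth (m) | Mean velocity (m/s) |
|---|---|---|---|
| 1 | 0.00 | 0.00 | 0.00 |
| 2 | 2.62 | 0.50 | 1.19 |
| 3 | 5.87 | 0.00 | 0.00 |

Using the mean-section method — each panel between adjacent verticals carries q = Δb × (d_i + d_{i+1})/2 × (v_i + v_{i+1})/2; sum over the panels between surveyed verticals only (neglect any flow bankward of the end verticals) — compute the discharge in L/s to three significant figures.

Panel 1-2: Δb = 2.62 m, d̄ = (0.00+0.50)/2 = 0.25, v̄ = (0.00+1.19)/2 = 0.595 → q = 2.62×0.25×0.595 = 0.3897 m³/s
Panel 2-3: Δb = 3.25 m, d̄ = (0.50+0.00)/2 = 0.25, v̄ = (1.19+0.00)/2 = 0.595 → q = 3.25×0.25×0.595 = 0.4834 m³/s
Q = Σ q = 0.8732 m³/s
= 0.8732 × 1000 = 873.2 L/s

873 L/s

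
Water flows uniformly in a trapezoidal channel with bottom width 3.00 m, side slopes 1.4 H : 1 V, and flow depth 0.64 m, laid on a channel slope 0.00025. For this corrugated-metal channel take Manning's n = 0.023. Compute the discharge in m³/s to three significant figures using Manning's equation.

A = (b + z·y)·y = (3.00 + 1.4×0.64)×0.64 = 2.493 m²
P = b + 2y√(1+z²) = 3.00 + 2×0.64×√(1+1.4²) = 5.202 m
R = A/P = 2.493/5.202 = 0.4793 m
Q = (1/n)·A·R^(2/3)·S^(1/2) = (1/0.023) × 2.493 × 0.4793^(2/3) × 0.00025^(1/2) = 1.050 m³/s

1.05 m³/s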